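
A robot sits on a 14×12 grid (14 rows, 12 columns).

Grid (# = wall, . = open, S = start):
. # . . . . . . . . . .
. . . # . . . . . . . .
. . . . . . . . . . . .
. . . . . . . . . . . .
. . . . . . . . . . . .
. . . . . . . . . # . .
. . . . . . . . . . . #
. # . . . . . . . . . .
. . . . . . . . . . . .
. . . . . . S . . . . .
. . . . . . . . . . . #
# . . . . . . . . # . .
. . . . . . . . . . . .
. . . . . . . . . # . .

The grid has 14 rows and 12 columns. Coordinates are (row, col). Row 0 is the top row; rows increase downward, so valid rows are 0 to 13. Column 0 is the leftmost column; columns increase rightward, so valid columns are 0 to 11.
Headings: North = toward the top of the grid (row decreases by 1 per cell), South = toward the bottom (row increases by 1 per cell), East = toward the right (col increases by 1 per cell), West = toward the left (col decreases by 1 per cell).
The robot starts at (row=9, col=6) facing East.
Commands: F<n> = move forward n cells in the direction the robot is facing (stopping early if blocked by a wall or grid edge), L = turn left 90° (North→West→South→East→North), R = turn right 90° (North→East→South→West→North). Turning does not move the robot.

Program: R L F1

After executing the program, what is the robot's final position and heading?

Answer: Final position: (row=9, col=7), facing East

Derivation:
Start: (row=9, col=6), facing East
  R: turn right, now facing South
  L: turn left, now facing East
  F1: move forward 1, now at (row=9, col=7)
Final: (row=9, col=7), facing East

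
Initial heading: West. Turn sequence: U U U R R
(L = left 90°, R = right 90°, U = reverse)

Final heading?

Start: West
  U (U-turn (180°)) -> East
  U (U-turn (180°)) -> West
  U (U-turn (180°)) -> East
  R (right (90° clockwise)) -> South
  R (right (90° clockwise)) -> West
Final: West

Answer: Final heading: West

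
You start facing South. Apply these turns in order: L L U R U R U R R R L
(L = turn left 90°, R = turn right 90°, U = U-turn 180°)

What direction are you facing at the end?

Start: South
  L (left (90° counter-clockwise)) -> East
  L (left (90° counter-clockwise)) -> North
  U (U-turn (180°)) -> South
  R (right (90° clockwise)) -> West
  U (U-turn (180°)) -> East
  R (right (90° clockwise)) -> South
  U (U-turn (180°)) -> North
  R (right (90° clockwise)) -> East
  R (right (90° clockwise)) -> South
  R (right (90° clockwise)) -> West
  L (left (90° counter-clockwise)) -> South
Final: South

Answer: Final heading: South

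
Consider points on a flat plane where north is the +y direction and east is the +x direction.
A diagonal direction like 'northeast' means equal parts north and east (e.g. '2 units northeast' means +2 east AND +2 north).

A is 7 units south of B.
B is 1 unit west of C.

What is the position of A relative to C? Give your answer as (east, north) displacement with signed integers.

Place C at the origin (east=0, north=0).
  B is 1 unit west of C: delta (east=-1, north=+0); B at (east=-1, north=0).
  A is 7 units south of B: delta (east=+0, north=-7); A at (east=-1, north=-7).
Therefore A relative to C: (east=-1, north=-7).

Answer: A is at (east=-1, north=-7) relative to C.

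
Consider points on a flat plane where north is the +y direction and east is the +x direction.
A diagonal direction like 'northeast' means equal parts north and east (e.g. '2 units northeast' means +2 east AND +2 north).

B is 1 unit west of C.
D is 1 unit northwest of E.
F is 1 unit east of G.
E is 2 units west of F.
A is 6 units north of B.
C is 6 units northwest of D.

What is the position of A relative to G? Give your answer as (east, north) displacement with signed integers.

Place G at the origin (east=0, north=0).
  F is 1 unit east of G: delta (east=+1, north=+0); F at (east=1, north=0).
  E is 2 units west of F: delta (east=-2, north=+0); E at (east=-1, north=0).
  D is 1 unit northwest of E: delta (east=-1, north=+1); D at (east=-2, north=1).
  C is 6 units northwest of D: delta (east=-6, north=+6); C at (east=-8, north=7).
  B is 1 unit west of C: delta (east=-1, north=+0); B at (east=-9, north=7).
  A is 6 units north of B: delta (east=+0, north=+6); A at (east=-9, north=13).
Therefore A relative to G: (east=-9, north=13).

Answer: A is at (east=-9, north=13) relative to G.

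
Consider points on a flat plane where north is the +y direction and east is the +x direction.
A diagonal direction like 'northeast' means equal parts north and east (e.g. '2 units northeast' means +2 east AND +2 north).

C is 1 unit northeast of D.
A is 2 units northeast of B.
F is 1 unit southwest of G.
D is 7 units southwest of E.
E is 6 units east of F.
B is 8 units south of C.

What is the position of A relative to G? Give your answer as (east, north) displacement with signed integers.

Answer: A is at (east=1, north=-13) relative to G.

Derivation:
Place G at the origin (east=0, north=0).
  F is 1 unit southwest of G: delta (east=-1, north=-1); F at (east=-1, north=-1).
  E is 6 units east of F: delta (east=+6, north=+0); E at (east=5, north=-1).
  D is 7 units southwest of E: delta (east=-7, north=-7); D at (east=-2, north=-8).
  C is 1 unit northeast of D: delta (east=+1, north=+1); C at (east=-1, north=-7).
  B is 8 units south of C: delta (east=+0, north=-8); B at (east=-1, north=-15).
  A is 2 units northeast of B: delta (east=+2, north=+2); A at (east=1, north=-13).
Therefore A relative to G: (east=1, north=-13).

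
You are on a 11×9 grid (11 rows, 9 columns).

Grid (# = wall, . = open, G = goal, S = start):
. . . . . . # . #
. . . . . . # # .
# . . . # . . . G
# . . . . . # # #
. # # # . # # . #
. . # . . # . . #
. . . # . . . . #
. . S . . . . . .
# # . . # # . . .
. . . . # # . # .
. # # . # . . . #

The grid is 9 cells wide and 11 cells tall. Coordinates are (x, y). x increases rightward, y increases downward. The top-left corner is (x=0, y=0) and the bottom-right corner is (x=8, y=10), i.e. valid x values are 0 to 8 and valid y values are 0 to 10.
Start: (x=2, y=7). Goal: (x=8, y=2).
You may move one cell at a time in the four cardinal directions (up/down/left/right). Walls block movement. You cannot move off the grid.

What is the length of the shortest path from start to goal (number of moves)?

BFS from (x=2, y=7) until reaching (x=8, y=2):
  Distance 0: (x=2, y=7)
  Distance 1: (x=2, y=6), (x=1, y=7), (x=3, y=7), (x=2, y=8)
  Distance 2: (x=1, y=6), (x=0, y=7), (x=4, y=7), (x=3, y=8), (x=2, y=9)
  Distance 3: (x=1, y=5), (x=0, y=6), (x=4, y=6), (x=5, y=7), (x=1, y=9), (x=3, y=9)
  Distance 4: (x=0, y=5), (x=4, y=5), (x=5, y=6), (x=6, y=7), (x=0, y=9), (x=3, y=10)
  Distance 5: (x=0, y=4), (x=4, y=4), (x=3, y=5), (x=6, y=6), (x=7, y=7), (x=6, y=8), (x=0, y=10)
  Distance 6: (x=4, y=3), (x=6, y=5), (x=7, y=6), (x=8, y=7), (x=7, y=8), (x=6, y=9)
  Distance 7: (x=3, y=3), (x=5, y=3), (x=7, y=5), (x=8, y=8), (x=6, y=10)
  Distance 8: (x=3, y=2), (x=5, y=2), (x=2, y=3), (x=7, y=4), (x=8, y=9), (x=5, y=10), (x=7, y=10)
  Distance 9: (x=3, y=1), (x=5, y=1), (x=2, y=2), (x=6, y=2), (x=1, y=3)
  Distance 10: (x=3, y=0), (x=5, y=0), (x=2, y=1), (x=4, y=1), (x=1, y=2), (x=7, y=2)
  Distance 11: (x=2, y=0), (x=4, y=0), (x=1, y=1), (x=8, y=2)  <- goal reached here
One shortest path (11 moves): (x=2, y=7) -> (x=3, y=7) -> (x=4, y=7) -> (x=4, y=6) -> (x=4, y=5) -> (x=4, y=4) -> (x=4, y=3) -> (x=5, y=3) -> (x=5, y=2) -> (x=6, y=2) -> (x=7, y=2) -> (x=8, y=2)

Answer: Shortest path length: 11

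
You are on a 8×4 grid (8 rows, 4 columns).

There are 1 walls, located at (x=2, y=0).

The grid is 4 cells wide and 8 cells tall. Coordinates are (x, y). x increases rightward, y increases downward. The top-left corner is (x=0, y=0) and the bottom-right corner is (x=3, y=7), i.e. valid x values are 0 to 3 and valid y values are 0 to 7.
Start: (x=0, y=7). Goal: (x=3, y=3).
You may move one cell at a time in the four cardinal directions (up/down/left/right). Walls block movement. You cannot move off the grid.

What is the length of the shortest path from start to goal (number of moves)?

BFS from (x=0, y=7) until reaching (x=3, y=3):
  Distance 0: (x=0, y=7)
  Distance 1: (x=0, y=6), (x=1, y=7)
  Distance 2: (x=0, y=5), (x=1, y=6), (x=2, y=7)
  Distance 3: (x=0, y=4), (x=1, y=5), (x=2, y=6), (x=3, y=7)
  Distance 4: (x=0, y=3), (x=1, y=4), (x=2, y=5), (x=3, y=6)
  Distance 5: (x=0, y=2), (x=1, y=3), (x=2, y=4), (x=3, y=5)
  Distance 6: (x=0, y=1), (x=1, y=2), (x=2, y=3), (x=3, y=4)
  Distance 7: (x=0, y=0), (x=1, y=1), (x=2, y=2), (x=3, y=3)  <- goal reached here
One shortest path (7 moves): (x=0, y=7) -> (x=1, y=7) -> (x=2, y=7) -> (x=3, y=7) -> (x=3, y=6) -> (x=3, y=5) -> (x=3, y=4) -> (x=3, y=3)

Answer: Shortest path length: 7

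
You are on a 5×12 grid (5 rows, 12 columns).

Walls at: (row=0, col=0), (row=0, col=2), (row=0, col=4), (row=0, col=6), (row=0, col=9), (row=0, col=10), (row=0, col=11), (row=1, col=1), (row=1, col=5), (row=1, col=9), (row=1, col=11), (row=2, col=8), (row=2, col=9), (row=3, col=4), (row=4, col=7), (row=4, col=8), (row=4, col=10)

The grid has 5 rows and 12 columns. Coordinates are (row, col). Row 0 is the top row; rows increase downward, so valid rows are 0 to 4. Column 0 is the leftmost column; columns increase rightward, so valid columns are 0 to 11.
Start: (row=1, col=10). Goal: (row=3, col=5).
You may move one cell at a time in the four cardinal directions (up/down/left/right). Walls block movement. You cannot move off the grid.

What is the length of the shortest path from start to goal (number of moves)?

BFS from (row=1, col=10) until reaching (row=3, col=5):
  Distance 0: (row=1, col=10)
  Distance 1: (row=2, col=10)
  Distance 2: (row=2, col=11), (row=3, col=10)
  Distance 3: (row=3, col=9), (row=3, col=11)
  Distance 4: (row=3, col=8), (row=4, col=9), (row=4, col=11)
  Distance 5: (row=3, col=7)
  Distance 6: (row=2, col=7), (row=3, col=6)
  Distance 7: (row=1, col=7), (row=2, col=6), (row=3, col=5), (row=4, col=6)  <- goal reached here
One shortest path (7 moves): (row=1, col=10) -> (row=2, col=10) -> (row=3, col=10) -> (row=3, col=9) -> (row=3, col=8) -> (row=3, col=7) -> (row=3, col=6) -> (row=3, col=5)

Answer: Shortest path length: 7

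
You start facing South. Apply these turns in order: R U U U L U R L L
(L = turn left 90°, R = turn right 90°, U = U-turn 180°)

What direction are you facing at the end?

Answer: Final heading: East

Derivation:
Start: South
  R (right (90° clockwise)) -> West
  U (U-turn (180°)) -> East
  U (U-turn (180°)) -> West
  U (U-turn (180°)) -> East
  L (left (90° counter-clockwise)) -> North
  U (U-turn (180°)) -> South
  R (right (90° clockwise)) -> West
  L (left (90° counter-clockwise)) -> South
  L (left (90° counter-clockwise)) -> East
Final: East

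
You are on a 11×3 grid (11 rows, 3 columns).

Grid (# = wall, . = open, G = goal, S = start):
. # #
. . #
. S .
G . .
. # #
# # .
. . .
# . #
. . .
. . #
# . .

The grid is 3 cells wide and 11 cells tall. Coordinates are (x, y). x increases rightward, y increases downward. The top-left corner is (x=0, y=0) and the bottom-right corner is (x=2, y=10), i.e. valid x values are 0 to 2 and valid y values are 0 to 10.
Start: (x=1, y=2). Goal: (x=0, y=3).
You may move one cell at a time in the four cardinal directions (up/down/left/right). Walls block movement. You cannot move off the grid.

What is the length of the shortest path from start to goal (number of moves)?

BFS from (x=1, y=2) until reaching (x=0, y=3):
  Distance 0: (x=1, y=2)
  Distance 1: (x=1, y=1), (x=0, y=2), (x=2, y=2), (x=1, y=3)
  Distance 2: (x=0, y=1), (x=0, y=3), (x=2, y=3)  <- goal reached here
One shortest path (2 moves): (x=1, y=2) -> (x=0, y=2) -> (x=0, y=3)

Answer: Shortest path length: 2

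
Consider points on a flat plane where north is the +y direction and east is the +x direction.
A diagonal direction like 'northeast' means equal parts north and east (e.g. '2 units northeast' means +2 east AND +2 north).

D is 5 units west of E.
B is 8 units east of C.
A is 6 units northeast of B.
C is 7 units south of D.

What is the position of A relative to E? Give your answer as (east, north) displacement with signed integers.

Place E at the origin (east=0, north=0).
  D is 5 units west of E: delta (east=-5, north=+0); D at (east=-5, north=0).
  C is 7 units south of D: delta (east=+0, north=-7); C at (east=-5, north=-7).
  B is 8 units east of C: delta (east=+8, north=+0); B at (east=3, north=-7).
  A is 6 units northeast of B: delta (east=+6, north=+6); A at (east=9, north=-1).
Therefore A relative to E: (east=9, north=-1).

Answer: A is at (east=9, north=-1) relative to E.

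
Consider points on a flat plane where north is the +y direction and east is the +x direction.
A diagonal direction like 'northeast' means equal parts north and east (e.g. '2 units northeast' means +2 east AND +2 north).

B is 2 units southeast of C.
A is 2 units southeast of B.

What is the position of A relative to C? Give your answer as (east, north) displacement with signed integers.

Place C at the origin (east=0, north=0).
  B is 2 units southeast of C: delta (east=+2, north=-2); B at (east=2, north=-2).
  A is 2 units southeast of B: delta (east=+2, north=-2); A at (east=4, north=-4).
Therefore A relative to C: (east=4, north=-4).

Answer: A is at (east=4, north=-4) relative to C.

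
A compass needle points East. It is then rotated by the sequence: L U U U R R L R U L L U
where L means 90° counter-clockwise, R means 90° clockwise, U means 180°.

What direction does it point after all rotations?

Start: East
  L (left (90° counter-clockwise)) -> North
  U (U-turn (180°)) -> South
  U (U-turn (180°)) -> North
  U (U-turn (180°)) -> South
  R (right (90° clockwise)) -> West
  R (right (90° clockwise)) -> North
  L (left (90° counter-clockwise)) -> West
  R (right (90° clockwise)) -> North
  U (U-turn (180°)) -> South
  L (left (90° counter-clockwise)) -> East
  L (left (90° counter-clockwise)) -> North
  U (U-turn (180°)) -> South
Final: South

Answer: Final heading: South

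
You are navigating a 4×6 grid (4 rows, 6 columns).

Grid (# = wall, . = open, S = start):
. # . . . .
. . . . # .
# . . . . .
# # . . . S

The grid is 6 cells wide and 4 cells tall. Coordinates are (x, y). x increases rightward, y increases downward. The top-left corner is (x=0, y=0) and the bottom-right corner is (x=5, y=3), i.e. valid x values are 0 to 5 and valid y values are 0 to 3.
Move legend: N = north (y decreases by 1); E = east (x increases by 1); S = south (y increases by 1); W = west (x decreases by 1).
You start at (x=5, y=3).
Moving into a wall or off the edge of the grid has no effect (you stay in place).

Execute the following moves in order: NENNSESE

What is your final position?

Start: (x=5, y=3)
  N (north): (x=5, y=3) -> (x=5, y=2)
  E (east): blocked, stay at (x=5, y=2)
  N (north): (x=5, y=2) -> (x=5, y=1)
  N (north): (x=5, y=1) -> (x=5, y=0)
  S (south): (x=5, y=0) -> (x=5, y=1)
  E (east): blocked, stay at (x=5, y=1)
  S (south): (x=5, y=1) -> (x=5, y=2)
  E (east): blocked, stay at (x=5, y=2)
Final: (x=5, y=2)

Answer: Final position: (x=5, y=2)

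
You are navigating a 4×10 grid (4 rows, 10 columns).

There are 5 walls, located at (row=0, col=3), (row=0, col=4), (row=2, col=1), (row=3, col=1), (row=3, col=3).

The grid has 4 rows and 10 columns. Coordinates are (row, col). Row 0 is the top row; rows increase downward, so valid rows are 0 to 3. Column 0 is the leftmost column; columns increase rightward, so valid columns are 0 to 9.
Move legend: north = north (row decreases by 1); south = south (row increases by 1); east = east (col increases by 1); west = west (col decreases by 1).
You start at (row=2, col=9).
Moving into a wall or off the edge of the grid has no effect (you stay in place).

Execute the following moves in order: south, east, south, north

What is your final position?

Start: (row=2, col=9)
  south (south): (row=2, col=9) -> (row=3, col=9)
  east (east): blocked, stay at (row=3, col=9)
  south (south): blocked, stay at (row=3, col=9)
  north (north): (row=3, col=9) -> (row=2, col=9)
Final: (row=2, col=9)

Answer: Final position: (row=2, col=9)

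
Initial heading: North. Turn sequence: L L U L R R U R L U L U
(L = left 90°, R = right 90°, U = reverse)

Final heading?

Answer: Final heading: South

Derivation:
Start: North
  L (left (90° counter-clockwise)) -> West
  L (left (90° counter-clockwise)) -> South
  U (U-turn (180°)) -> North
  L (left (90° counter-clockwise)) -> West
  R (right (90° clockwise)) -> North
  R (right (90° clockwise)) -> East
  U (U-turn (180°)) -> West
  R (right (90° clockwise)) -> North
  L (left (90° counter-clockwise)) -> West
  U (U-turn (180°)) -> East
  L (left (90° counter-clockwise)) -> North
  U (U-turn (180°)) -> South
Final: South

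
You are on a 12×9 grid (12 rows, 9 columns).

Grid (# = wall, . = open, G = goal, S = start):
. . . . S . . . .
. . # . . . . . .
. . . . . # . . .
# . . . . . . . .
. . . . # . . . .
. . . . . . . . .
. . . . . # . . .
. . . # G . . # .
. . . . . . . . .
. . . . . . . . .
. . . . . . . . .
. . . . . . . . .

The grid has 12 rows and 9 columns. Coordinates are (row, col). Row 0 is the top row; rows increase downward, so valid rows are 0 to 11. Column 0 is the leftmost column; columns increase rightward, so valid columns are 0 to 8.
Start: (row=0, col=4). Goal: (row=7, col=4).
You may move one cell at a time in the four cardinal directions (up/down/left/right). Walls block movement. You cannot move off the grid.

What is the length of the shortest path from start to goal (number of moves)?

BFS from (row=0, col=4) until reaching (row=7, col=4):
  Distance 0: (row=0, col=4)
  Distance 1: (row=0, col=3), (row=0, col=5), (row=1, col=4)
  Distance 2: (row=0, col=2), (row=0, col=6), (row=1, col=3), (row=1, col=5), (row=2, col=4)
  Distance 3: (row=0, col=1), (row=0, col=7), (row=1, col=6), (row=2, col=3), (row=3, col=4)
  Distance 4: (row=0, col=0), (row=0, col=8), (row=1, col=1), (row=1, col=7), (row=2, col=2), (row=2, col=6), (row=3, col=3), (row=3, col=5)
  Distance 5: (row=1, col=0), (row=1, col=8), (row=2, col=1), (row=2, col=7), (row=3, col=2), (row=3, col=6), (row=4, col=3), (row=4, col=5)
  Distance 6: (row=2, col=0), (row=2, col=8), (row=3, col=1), (row=3, col=7), (row=4, col=2), (row=4, col=6), (row=5, col=3), (row=5, col=5)
  Distance 7: (row=3, col=8), (row=4, col=1), (row=4, col=7), (row=5, col=2), (row=5, col=4), (row=5, col=6), (row=6, col=3)
  Distance 8: (row=4, col=0), (row=4, col=8), (row=5, col=1), (row=5, col=7), (row=6, col=2), (row=6, col=4), (row=6, col=6)
  Distance 9: (row=5, col=0), (row=5, col=8), (row=6, col=1), (row=6, col=7), (row=7, col=2), (row=7, col=4), (row=7, col=6)  <- goal reached here
One shortest path (9 moves): (row=0, col=4) -> (row=1, col=4) -> (row=2, col=4) -> (row=3, col=4) -> (row=3, col=5) -> (row=4, col=5) -> (row=5, col=5) -> (row=5, col=4) -> (row=6, col=4) -> (row=7, col=4)

Answer: Shortest path length: 9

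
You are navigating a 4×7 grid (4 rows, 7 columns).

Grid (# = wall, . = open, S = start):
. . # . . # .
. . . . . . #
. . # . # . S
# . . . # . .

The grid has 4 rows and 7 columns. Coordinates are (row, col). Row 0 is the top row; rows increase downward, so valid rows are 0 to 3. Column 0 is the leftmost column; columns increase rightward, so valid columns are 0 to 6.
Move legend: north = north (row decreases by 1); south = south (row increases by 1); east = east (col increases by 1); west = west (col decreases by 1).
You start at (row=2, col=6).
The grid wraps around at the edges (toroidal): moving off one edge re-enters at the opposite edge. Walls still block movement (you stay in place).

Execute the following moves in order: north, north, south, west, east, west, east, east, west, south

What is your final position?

Start: (row=2, col=6)
  north (north): blocked, stay at (row=2, col=6)
  north (north): blocked, stay at (row=2, col=6)
  south (south): (row=2, col=6) -> (row=3, col=6)
  west (west): (row=3, col=6) -> (row=3, col=5)
  east (east): (row=3, col=5) -> (row=3, col=6)
  west (west): (row=3, col=6) -> (row=3, col=5)
  east (east): (row=3, col=5) -> (row=3, col=6)
  east (east): blocked, stay at (row=3, col=6)
  west (west): (row=3, col=6) -> (row=3, col=5)
  south (south): blocked, stay at (row=3, col=5)
Final: (row=3, col=5)

Answer: Final position: (row=3, col=5)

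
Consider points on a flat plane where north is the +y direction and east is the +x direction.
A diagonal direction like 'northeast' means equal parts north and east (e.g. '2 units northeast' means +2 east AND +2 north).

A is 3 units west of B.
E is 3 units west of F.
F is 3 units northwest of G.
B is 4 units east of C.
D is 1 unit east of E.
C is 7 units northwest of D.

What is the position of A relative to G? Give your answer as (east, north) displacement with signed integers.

Place G at the origin (east=0, north=0).
  F is 3 units northwest of G: delta (east=-3, north=+3); F at (east=-3, north=3).
  E is 3 units west of F: delta (east=-3, north=+0); E at (east=-6, north=3).
  D is 1 unit east of E: delta (east=+1, north=+0); D at (east=-5, north=3).
  C is 7 units northwest of D: delta (east=-7, north=+7); C at (east=-12, north=10).
  B is 4 units east of C: delta (east=+4, north=+0); B at (east=-8, north=10).
  A is 3 units west of B: delta (east=-3, north=+0); A at (east=-11, north=10).
Therefore A relative to G: (east=-11, north=10).

Answer: A is at (east=-11, north=10) relative to G.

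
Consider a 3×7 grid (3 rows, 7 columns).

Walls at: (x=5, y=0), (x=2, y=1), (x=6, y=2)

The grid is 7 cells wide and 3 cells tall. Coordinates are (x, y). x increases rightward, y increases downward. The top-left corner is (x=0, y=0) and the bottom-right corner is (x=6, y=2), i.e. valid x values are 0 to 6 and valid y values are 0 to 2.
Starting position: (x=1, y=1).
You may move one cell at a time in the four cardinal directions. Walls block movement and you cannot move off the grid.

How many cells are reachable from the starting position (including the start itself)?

Answer: Reachable cells: 18

Derivation:
BFS flood-fill from (x=1, y=1):
  Distance 0: (x=1, y=1)
  Distance 1: (x=1, y=0), (x=0, y=1), (x=1, y=2)
  Distance 2: (x=0, y=0), (x=2, y=0), (x=0, y=2), (x=2, y=2)
  Distance 3: (x=3, y=0), (x=3, y=2)
  Distance 4: (x=4, y=0), (x=3, y=1), (x=4, y=2)
  Distance 5: (x=4, y=1), (x=5, y=2)
  Distance 6: (x=5, y=1)
  Distance 7: (x=6, y=1)
  Distance 8: (x=6, y=0)
Total reachable: 18 (grid has 18 open cells total)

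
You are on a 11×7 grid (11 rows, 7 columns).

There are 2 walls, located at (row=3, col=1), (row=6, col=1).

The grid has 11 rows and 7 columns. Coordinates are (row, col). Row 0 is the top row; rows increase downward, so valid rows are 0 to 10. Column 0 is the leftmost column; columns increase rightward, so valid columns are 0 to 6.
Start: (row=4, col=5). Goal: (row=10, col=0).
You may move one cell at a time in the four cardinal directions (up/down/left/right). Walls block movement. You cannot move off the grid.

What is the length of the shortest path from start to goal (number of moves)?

BFS from (row=4, col=5) until reaching (row=10, col=0):
  Distance 0: (row=4, col=5)
  Distance 1: (row=3, col=5), (row=4, col=4), (row=4, col=6), (row=5, col=5)
  Distance 2: (row=2, col=5), (row=3, col=4), (row=3, col=6), (row=4, col=3), (row=5, col=4), (row=5, col=6), (row=6, col=5)
  Distance 3: (row=1, col=5), (row=2, col=4), (row=2, col=6), (row=3, col=3), (row=4, col=2), (row=5, col=3), (row=6, col=4), (row=6, col=6), (row=7, col=5)
  Distance 4: (row=0, col=5), (row=1, col=4), (row=1, col=6), (row=2, col=3), (row=3, col=2), (row=4, col=1), (row=5, col=2), (row=6, col=3), (row=7, col=4), (row=7, col=6), (row=8, col=5)
  Distance 5: (row=0, col=4), (row=0, col=6), (row=1, col=3), (row=2, col=2), (row=4, col=0), (row=5, col=1), (row=6, col=2), (row=7, col=3), (row=8, col=4), (row=8, col=6), (row=9, col=5)
  Distance 6: (row=0, col=3), (row=1, col=2), (row=2, col=1), (row=3, col=0), (row=5, col=0), (row=7, col=2), (row=8, col=3), (row=9, col=4), (row=9, col=6), (row=10, col=5)
  Distance 7: (row=0, col=2), (row=1, col=1), (row=2, col=0), (row=6, col=0), (row=7, col=1), (row=8, col=2), (row=9, col=3), (row=10, col=4), (row=10, col=6)
  Distance 8: (row=0, col=1), (row=1, col=0), (row=7, col=0), (row=8, col=1), (row=9, col=2), (row=10, col=3)
  Distance 9: (row=0, col=0), (row=8, col=0), (row=9, col=1), (row=10, col=2)
  Distance 10: (row=9, col=0), (row=10, col=1)
  Distance 11: (row=10, col=0)  <- goal reached here
One shortest path (11 moves): (row=4, col=5) -> (row=4, col=4) -> (row=4, col=3) -> (row=4, col=2) -> (row=4, col=1) -> (row=4, col=0) -> (row=5, col=0) -> (row=6, col=0) -> (row=7, col=0) -> (row=8, col=0) -> (row=9, col=0) -> (row=10, col=0)

Answer: Shortest path length: 11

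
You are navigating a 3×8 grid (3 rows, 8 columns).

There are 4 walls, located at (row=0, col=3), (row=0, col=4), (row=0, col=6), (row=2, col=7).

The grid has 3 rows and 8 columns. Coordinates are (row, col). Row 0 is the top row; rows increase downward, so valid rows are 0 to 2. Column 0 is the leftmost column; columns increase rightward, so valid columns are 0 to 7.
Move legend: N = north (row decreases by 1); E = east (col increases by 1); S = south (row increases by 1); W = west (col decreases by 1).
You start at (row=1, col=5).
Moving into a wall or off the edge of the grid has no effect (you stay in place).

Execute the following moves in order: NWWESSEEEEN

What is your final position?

Start: (row=1, col=5)
  N (north): (row=1, col=5) -> (row=0, col=5)
  W (west): blocked, stay at (row=0, col=5)
  W (west): blocked, stay at (row=0, col=5)
  E (east): blocked, stay at (row=0, col=5)
  S (south): (row=0, col=5) -> (row=1, col=5)
  S (south): (row=1, col=5) -> (row=2, col=5)
  E (east): (row=2, col=5) -> (row=2, col=6)
  [×3]E (east): blocked, stay at (row=2, col=6)
  N (north): (row=2, col=6) -> (row=1, col=6)
Final: (row=1, col=6)

Answer: Final position: (row=1, col=6)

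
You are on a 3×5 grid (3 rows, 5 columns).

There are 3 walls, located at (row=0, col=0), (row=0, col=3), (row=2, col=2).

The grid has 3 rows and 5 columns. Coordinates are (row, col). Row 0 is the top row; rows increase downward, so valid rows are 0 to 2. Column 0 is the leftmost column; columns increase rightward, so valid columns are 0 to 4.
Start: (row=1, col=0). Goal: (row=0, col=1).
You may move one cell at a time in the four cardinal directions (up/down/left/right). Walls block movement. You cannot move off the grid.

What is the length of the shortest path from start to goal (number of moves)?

Answer: Shortest path length: 2

Derivation:
BFS from (row=1, col=0) until reaching (row=0, col=1):
  Distance 0: (row=1, col=0)
  Distance 1: (row=1, col=1), (row=2, col=0)
  Distance 2: (row=0, col=1), (row=1, col=2), (row=2, col=1)  <- goal reached here
One shortest path (2 moves): (row=1, col=0) -> (row=1, col=1) -> (row=0, col=1)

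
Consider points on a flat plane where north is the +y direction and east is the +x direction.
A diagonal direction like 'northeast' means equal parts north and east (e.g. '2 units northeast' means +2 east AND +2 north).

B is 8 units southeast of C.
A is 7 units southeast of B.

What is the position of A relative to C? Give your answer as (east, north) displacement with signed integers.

Answer: A is at (east=15, north=-15) relative to C.

Derivation:
Place C at the origin (east=0, north=0).
  B is 8 units southeast of C: delta (east=+8, north=-8); B at (east=8, north=-8).
  A is 7 units southeast of B: delta (east=+7, north=-7); A at (east=15, north=-15).
Therefore A relative to C: (east=15, north=-15).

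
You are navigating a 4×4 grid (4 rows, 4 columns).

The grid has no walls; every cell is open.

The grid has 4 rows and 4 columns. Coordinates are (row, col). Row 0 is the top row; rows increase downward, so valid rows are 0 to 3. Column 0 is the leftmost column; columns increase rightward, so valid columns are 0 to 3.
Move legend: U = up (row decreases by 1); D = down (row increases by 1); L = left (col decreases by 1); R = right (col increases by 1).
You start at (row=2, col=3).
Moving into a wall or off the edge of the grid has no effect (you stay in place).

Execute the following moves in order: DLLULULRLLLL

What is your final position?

Answer: Final position: (row=1, col=0)

Derivation:
Start: (row=2, col=3)
  D (down): (row=2, col=3) -> (row=3, col=3)
  L (left): (row=3, col=3) -> (row=3, col=2)
  L (left): (row=3, col=2) -> (row=3, col=1)
  U (up): (row=3, col=1) -> (row=2, col=1)
  L (left): (row=2, col=1) -> (row=2, col=0)
  U (up): (row=2, col=0) -> (row=1, col=0)
  L (left): blocked, stay at (row=1, col=0)
  R (right): (row=1, col=0) -> (row=1, col=1)
  L (left): (row=1, col=1) -> (row=1, col=0)
  [×3]L (left): blocked, stay at (row=1, col=0)
Final: (row=1, col=0)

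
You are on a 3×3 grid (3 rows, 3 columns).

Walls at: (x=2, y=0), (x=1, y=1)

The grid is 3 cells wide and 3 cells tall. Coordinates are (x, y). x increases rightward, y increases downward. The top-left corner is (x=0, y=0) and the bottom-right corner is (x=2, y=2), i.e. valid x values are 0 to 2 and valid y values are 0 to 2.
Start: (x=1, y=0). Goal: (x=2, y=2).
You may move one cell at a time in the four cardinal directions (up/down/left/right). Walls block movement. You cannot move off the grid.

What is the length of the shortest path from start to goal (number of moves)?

Answer: Shortest path length: 5

Derivation:
BFS from (x=1, y=0) until reaching (x=2, y=2):
  Distance 0: (x=1, y=0)
  Distance 1: (x=0, y=0)
  Distance 2: (x=0, y=1)
  Distance 3: (x=0, y=2)
  Distance 4: (x=1, y=2)
  Distance 5: (x=2, y=2)  <- goal reached here
One shortest path (5 moves): (x=1, y=0) -> (x=0, y=0) -> (x=0, y=1) -> (x=0, y=2) -> (x=1, y=2) -> (x=2, y=2)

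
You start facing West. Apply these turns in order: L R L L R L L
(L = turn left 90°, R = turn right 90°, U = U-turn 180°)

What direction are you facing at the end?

Answer: Final heading: North

Derivation:
Start: West
  L (left (90° counter-clockwise)) -> South
  R (right (90° clockwise)) -> West
  L (left (90° counter-clockwise)) -> South
  L (left (90° counter-clockwise)) -> East
  R (right (90° clockwise)) -> South
  L (left (90° counter-clockwise)) -> East
  L (left (90° counter-clockwise)) -> North
Final: North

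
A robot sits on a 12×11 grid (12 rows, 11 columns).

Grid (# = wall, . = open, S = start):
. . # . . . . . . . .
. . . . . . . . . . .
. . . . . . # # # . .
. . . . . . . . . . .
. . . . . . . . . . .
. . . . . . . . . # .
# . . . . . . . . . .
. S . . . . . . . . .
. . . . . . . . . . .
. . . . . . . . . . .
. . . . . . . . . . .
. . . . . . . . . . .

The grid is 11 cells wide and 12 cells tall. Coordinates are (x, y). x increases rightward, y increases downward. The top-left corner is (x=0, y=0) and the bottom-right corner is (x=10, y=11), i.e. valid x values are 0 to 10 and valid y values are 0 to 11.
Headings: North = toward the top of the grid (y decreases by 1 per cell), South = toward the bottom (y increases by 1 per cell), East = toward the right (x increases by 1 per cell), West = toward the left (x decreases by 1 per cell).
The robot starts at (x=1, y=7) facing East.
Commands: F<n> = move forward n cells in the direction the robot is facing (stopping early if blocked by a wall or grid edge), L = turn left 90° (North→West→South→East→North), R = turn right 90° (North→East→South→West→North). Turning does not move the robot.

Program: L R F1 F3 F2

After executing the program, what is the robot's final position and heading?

Start: (x=1, y=7), facing East
  L: turn left, now facing North
  R: turn right, now facing East
  F1: move forward 1, now at (x=2, y=7)
  F3: move forward 3, now at (x=5, y=7)
  F2: move forward 2, now at (x=7, y=7)
Final: (x=7, y=7), facing East

Answer: Final position: (x=7, y=7), facing East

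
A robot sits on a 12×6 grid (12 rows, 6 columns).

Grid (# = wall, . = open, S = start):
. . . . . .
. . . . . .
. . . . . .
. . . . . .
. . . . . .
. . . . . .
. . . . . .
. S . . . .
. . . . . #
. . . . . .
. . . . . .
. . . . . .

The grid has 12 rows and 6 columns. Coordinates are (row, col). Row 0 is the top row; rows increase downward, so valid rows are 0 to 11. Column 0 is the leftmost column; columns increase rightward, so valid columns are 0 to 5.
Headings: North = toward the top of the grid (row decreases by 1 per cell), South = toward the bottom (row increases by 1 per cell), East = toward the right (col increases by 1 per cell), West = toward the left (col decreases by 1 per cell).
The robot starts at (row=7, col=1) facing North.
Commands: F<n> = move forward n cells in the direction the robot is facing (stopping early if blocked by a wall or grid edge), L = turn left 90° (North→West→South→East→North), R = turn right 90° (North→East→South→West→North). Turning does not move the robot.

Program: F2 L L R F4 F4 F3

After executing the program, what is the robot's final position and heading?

Answer: Final position: (row=5, col=0), facing West

Derivation:
Start: (row=7, col=1), facing North
  F2: move forward 2, now at (row=5, col=1)
  L: turn left, now facing West
  L: turn left, now facing South
  R: turn right, now facing West
  F4: move forward 1/4 (blocked), now at (row=5, col=0)
  F4: move forward 0/4 (blocked), now at (row=5, col=0)
  F3: move forward 0/3 (blocked), now at (row=5, col=0)
Final: (row=5, col=0), facing West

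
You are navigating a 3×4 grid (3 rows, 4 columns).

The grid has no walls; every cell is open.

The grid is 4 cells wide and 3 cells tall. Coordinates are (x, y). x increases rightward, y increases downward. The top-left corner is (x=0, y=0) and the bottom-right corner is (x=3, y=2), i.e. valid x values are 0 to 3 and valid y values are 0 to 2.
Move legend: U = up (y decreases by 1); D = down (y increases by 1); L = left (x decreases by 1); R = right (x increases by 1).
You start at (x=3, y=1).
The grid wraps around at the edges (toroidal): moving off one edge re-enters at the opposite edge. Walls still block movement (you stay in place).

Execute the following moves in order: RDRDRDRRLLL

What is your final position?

Answer: Final position: (x=1, y=1)

Derivation:
Start: (x=3, y=1)
  R (right): (x=3, y=1) -> (x=0, y=1)
  D (down): (x=0, y=1) -> (x=0, y=2)
  R (right): (x=0, y=2) -> (x=1, y=2)
  D (down): (x=1, y=2) -> (x=1, y=0)
  R (right): (x=1, y=0) -> (x=2, y=0)
  D (down): (x=2, y=0) -> (x=2, y=1)
  R (right): (x=2, y=1) -> (x=3, y=1)
  R (right): (x=3, y=1) -> (x=0, y=1)
  L (left): (x=0, y=1) -> (x=3, y=1)
  L (left): (x=3, y=1) -> (x=2, y=1)
  L (left): (x=2, y=1) -> (x=1, y=1)
Final: (x=1, y=1)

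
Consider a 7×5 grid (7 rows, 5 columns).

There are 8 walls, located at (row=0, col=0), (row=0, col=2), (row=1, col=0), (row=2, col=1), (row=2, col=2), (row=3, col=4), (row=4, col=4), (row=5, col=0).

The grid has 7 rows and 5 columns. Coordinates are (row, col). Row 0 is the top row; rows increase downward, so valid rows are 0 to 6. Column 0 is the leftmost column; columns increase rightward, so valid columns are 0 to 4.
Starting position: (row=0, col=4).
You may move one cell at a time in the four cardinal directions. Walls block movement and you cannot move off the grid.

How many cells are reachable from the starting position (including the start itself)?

BFS flood-fill from (row=0, col=4):
  Distance 0: (row=0, col=4)
  Distance 1: (row=0, col=3), (row=1, col=4)
  Distance 2: (row=1, col=3), (row=2, col=4)
  Distance 3: (row=1, col=2), (row=2, col=3)
  Distance 4: (row=1, col=1), (row=3, col=3)
  Distance 5: (row=0, col=1), (row=3, col=2), (row=4, col=3)
  Distance 6: (row=3, col=1), (row=4, col=2), (row=5, col=3)
  Distance 7: (row=3, col=0), (row=4, col=1), (row=5, col=2), (row=5, col=4), (row=6, col=3)
  Distance 8: (row=2, col=0), (row=4, col=0), (row=5, col=1), (row=6, col=2), (row=6, col=4)
  Distance 9: (row=6, col=1)
  Distance 10: (row=6, col=0)
Total reachable: 27 (grid has 27 open cells total)

Answer: Reachable cells: 27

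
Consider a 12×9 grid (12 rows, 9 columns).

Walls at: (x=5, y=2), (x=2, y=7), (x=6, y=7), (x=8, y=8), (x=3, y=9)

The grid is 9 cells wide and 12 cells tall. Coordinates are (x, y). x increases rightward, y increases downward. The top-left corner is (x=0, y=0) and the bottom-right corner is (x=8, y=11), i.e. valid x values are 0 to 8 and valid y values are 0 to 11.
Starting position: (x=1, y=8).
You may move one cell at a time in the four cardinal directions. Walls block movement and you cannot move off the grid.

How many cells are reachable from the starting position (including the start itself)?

BFS flood-fill from (x=1, y=8):
  Distance 0: (x=1, y=8)
  Distance 1: (x=1, y=7), (x=0, y=8), (x=2, y=8), (x=1, y=9)
  Distance 2: (x=1, y=6), (x=0, y=7), (x=3, y=8), (x=0, y=9), (x=2, y=9), (x=1, y=10)
  Distance 3: (x=1, y=5), (x=0, y=6), (x=2, y=6), (x=3, y=7), (x=4, y=8), (x=0, y=10), (x=2, y=10), (x=1, y=11)
  Distance 4: (x=1, y=4), (x=0, y=5), (x=2, y=5), (x=3, y=6), (x=4, y=7), (x=5, y=8), (x=4, y=9), (x=3, y=10), (x=0, y=11), (x=2, y=11)
  Distance 5: (x=1, y=3), (x=0, y=4), (x=2, y=4), (x=3, y=5), (x=4, y=6), (x=5, y=7), (x=6, y=8), (x=5, y=9), (x=4, y=10), (x=3, y=11)
  Distance 6: (x=1, y=2), (x=0, y=3), (x=2, y=3), (x=3, y=4), (x=4, y=5), (x=5, y=6), (x=7, y=8), (x=6, y=9), (x=5, y=10), (x=4, y=11)
  Distance 7: (x=1, y=1), (x=0, y=2), (x=2, y=2), (x=3, y=3), (x=4, y=4), (x=5, y=5), (x=6, y=6), (x=7, y=7), (x=7, y=9), (x=6, y=10), (x=5, y=11)
  Distance 8: (x=1, y=0), (x=0, y=1), (x=2, y=1), (x=3, y=2), (x=4, y=3), (x=5, y=4), (x=6, y=5), (x=7, y=6), (x=8, y=7), (x=8, y=9), (x=7, y=10), (x=6, y=11)
  Distance 9: (x=0, y=0), (x=2, y=0), (x=3, y=1), (x=4, y=2), (x=5, y=3), (x=6, y=4), (x=7, y=5), (x=8, y=6), (x=8, y=10), (x=7, y=11)
  Distance 10: (x=3, y=0), (x=4, y=1), (x=6, y=3), (x=7, y=4), (x=8, y=5), (x=8, y=11)
  Distance 11: (x=4, y=0), (x=5, y=1), (x=6, y=2), (x=7, y=3), (x=8, y=4)
  Distance 12: (x=5, y=0), (x=6, y=1), (x=7, y=2), (x=8, y=3)
  Distance 13: (x=6, y=0), (x=7, y=1), (x=8, y=2)
  Distance 14: (x=7, y=0), (x=8, y=1)
  Distance 15: (x=8, y=0)
Total reachable: 103 (grid has 103 open cells total)

Answer: Reachable cells: 103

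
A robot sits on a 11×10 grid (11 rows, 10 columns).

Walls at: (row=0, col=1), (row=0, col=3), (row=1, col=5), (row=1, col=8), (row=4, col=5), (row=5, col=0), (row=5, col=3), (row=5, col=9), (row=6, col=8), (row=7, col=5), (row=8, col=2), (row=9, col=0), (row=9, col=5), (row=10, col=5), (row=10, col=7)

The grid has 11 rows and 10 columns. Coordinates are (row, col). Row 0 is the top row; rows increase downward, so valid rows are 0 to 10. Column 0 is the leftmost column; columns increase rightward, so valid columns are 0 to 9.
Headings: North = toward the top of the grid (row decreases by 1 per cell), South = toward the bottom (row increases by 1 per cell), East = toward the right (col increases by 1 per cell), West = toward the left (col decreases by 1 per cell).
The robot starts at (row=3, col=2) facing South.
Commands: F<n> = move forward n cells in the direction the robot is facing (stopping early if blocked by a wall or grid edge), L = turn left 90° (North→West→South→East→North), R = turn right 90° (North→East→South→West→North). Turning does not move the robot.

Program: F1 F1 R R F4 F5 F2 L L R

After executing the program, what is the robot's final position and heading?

Answer: Final position: (row=0, col=2), facing West

Derivation:
Start: (row=3, col=2), facing South
  F1: move forward 1, now at (row=4, col=2)
  F1: move forward 1, now at (row=5, col=2)
  R: turn right, now facing West
  R: turn right, now facing North
  F4: move forward 4, now at (row=1, col=2)
  F5: move forward 1/5 (blocked), now at (row=0, col=2)
  F2: move forward 0/2 (blocked), now at (row=0, col=2)
  L: turn left, now facing West
  L: turn left, now facing South
  R: turn right, now facing West
Final: (row=0, col=2), facing West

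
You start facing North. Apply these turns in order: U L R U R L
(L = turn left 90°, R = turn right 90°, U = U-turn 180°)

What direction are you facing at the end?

Start: North
  U (U-turn (180°)) -> South
  L (left (90° counter-clockwise)) -> East
  R (right (90° clockwise)) -> South
  U (U-turn (180°)) -> North
  R (right (90° clockwise)) -> East
  L (left (90° counter-clockwise)) -> North
Final: North

Answer: Final heading: North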